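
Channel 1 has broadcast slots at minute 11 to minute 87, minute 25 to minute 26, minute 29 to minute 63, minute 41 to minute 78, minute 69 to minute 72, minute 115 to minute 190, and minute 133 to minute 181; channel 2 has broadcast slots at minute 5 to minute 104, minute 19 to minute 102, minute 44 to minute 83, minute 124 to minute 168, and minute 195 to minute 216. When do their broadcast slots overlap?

minute 11 to minute 87, minute 124 to minute 168

A, merged: minute 11 to minute 87, minute 115 to minute 190.
B, merged: minute 5 to minute 104, minute 124 to minute 168, minute 195 to minute 216.
minute 11 to minute 87 ∩ B → minute 11 to minute 87.
minute 115 to minute 190 ∩ B → minute 124 to minute 168.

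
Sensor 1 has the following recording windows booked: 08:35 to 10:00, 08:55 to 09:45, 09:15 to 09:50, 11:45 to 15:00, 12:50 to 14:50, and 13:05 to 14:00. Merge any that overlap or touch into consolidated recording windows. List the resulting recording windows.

08:35–10:00, 11:45–15:00

08:55–09:45 overlaps/touches 08:35–10:00 → extend to 08:35–10:00.
09:15–09:50 overlaps/touches 08:35–10:00 → extend to 08:35–10:00.
11:45–15:00 is disjoint → start new block.
12:50–14:50 overlaps/touches 11:45–15:00 → extend to 11:45–15:00.
13:05–14:00 overlaps/touches 11:45–15:00 → extend to 11:45–15:00.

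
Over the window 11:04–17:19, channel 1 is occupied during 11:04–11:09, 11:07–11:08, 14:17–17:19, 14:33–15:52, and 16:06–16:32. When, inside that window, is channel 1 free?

11:09-14:17

After merging, the occupied span is 11:04-11:09, 14:17-17:19.
Gaps within 11:04-17:19: 11:09-14:17.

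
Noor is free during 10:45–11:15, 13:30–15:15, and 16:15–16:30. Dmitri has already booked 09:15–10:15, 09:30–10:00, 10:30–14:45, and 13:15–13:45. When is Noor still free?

14:45–15:15, 16:15–16:30

B, merged: 09:15–10:15, 10:30–14:45.
10:45–11:15: entirely removed.
13:30–15:15 \ B = 14:45–15:15.
16:15–16:30: nothing removed.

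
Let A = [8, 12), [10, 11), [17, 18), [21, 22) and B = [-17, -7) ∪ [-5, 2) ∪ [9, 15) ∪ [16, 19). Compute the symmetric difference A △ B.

[-17, -7) ∪ [-5, 2) ∪ [8, 9) ∪ [12, 15) ∪ [16, 17) ∪ [18, 19) ∪ [21, 22)

First set merges to [8, 12), [17, 18), [21, 22).
A but not B: [8, 9), [21, 22).
B but not A: [-17, -7), [-5, 2), [12, 15), [16, 17), [18, 19).
Combining gives A △ B.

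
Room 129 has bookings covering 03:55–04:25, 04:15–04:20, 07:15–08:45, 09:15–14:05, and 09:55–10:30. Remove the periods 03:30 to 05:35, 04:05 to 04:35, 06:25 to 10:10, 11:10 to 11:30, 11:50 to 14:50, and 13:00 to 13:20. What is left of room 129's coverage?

10:10–11:10, 11:30–11:50

A, merged: 03:55–04:25, 07:15–08:45, 09:15–14:05.
B, merged: 03:30–05:35, 06:25–10:10, 11:10–11:30, 11:50–14:50.
03:55–04:25: fully covered by B → removed.
07:15–08:45: fully covered by B → removed.
09:15–14:05 minus B → 10:10–11:10, 11:30–11:50.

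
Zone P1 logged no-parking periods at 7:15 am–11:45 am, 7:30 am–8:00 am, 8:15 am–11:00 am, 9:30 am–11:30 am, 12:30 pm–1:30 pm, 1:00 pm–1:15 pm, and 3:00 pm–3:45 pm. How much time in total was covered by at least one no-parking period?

Merged: 7:15 am–11:45 am, 12:30 pm–1:30 pm, 3:00 pm–3:45 pm.
Lengths: 4 h 30 min + 1 h + 45 min = 6 h 15 min.

6 h 15 min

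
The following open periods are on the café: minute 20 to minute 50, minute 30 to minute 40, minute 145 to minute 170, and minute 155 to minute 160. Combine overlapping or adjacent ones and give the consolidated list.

minute 20 to minute 50, minute 145 to minute 170

minute 30 to minute 40 overlaps/touches minute 20 to minute 50 → extend to minute 20 to minute 50.
minute 145 to minute 170 is disjoint → start new block.
minute 155 to minute 160 overlaps/touches minute 145 to minute 170 → extend to minute 145 to minute 170.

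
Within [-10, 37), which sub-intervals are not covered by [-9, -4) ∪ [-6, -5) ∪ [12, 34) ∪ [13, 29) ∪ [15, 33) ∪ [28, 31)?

[-10, -9) ∪ [-4, 12) ∪ [34, 37)

The merged coverage is [-9, -4), [12, 34).
Gaps within [-10, 37): [-10, -9), [-4, 12), [34, 37).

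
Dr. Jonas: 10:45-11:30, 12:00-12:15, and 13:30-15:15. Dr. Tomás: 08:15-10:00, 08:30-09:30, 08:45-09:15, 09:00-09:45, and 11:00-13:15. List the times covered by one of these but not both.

B, merged: 08:15-10:00, 11:00-13:15.
Only in the first: 10:45-11:00, 13:30-15:15.
Only in the second: 08:15-10:00, 11:30-12:00, 12:15-13:15.
Together these are the periods covered by exactly one.

08:15-10:00, 10:45-11:00, 11:30-12:00, 12:15-13:15, 13:30-15:15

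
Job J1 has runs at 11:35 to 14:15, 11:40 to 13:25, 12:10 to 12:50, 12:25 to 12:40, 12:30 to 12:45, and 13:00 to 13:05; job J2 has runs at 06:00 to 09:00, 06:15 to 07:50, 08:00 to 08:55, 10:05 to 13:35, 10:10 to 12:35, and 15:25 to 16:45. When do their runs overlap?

11:35–13:35

A, merged: 11:35–14:15.
B, merged: 06:00–09:00, 10:05–13:35, 15:25–16:45.
11:35–14:15 ∩ B → 11:35–13:35.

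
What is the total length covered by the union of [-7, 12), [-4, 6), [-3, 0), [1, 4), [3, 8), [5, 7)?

Merged: [-7, 12).
Length: 19.

19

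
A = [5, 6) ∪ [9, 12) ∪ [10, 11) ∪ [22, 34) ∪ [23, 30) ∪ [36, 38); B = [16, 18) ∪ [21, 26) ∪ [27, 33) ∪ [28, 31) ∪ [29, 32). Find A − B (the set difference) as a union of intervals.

[5, 6) ∪ [9, 12) ∪ [26, 27) ∪ [33, 34) ∪ [36, 38)

First set merges to [5, 6), [9, 12), [22, 34), [36, 38).
Second set merges to [16, 18), [21, 26), [27, 33).
[5, 6) is untouched.
[9, 12) is untouched.
[22, 34) with B removed leaves [26, 27), [33, 34).
[36, 38) is untouched.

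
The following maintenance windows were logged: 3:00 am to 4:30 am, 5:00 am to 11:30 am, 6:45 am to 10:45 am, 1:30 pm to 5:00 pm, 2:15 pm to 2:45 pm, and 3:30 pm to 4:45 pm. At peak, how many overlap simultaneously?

Sweep endpoints in order; track running count of active intervals.
Peak of 2 reached at 6:45 am.

2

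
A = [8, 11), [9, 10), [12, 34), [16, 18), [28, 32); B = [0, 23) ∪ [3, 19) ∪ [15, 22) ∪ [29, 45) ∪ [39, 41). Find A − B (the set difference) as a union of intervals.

First set merges to [8, 11), [12, 34).
Second set merges to [0, 23), [29, 45).
[8, 11): entirely removed.
[12, 34) \ B = [23, 29).

[23, 29)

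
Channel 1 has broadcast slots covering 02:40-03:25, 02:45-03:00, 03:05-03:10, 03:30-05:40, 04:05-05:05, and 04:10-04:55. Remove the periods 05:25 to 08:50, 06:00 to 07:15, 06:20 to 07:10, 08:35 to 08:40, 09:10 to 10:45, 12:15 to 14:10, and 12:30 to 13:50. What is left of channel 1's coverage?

02:40–03:25, 03:30–05:25

First set merges to 02:40–03:25, 03:30–05:40.
Second set merges to 05:25–08:50, 09:10–10:45, 12:15–14:10.
02:40–03:25: nothing removed.
03:30–05:40 \ B = 03:30–05:25.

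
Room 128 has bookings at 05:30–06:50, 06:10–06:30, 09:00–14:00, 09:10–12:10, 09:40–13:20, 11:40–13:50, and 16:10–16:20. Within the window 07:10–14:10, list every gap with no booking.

07:10–09:00, 14:00–14:10

Covered (merged): 05:30–06:50, 09:00–14:00, 16:10–16:20.
Complement within 07:10–14:10: 07:10–09:00, 14:00–14:10.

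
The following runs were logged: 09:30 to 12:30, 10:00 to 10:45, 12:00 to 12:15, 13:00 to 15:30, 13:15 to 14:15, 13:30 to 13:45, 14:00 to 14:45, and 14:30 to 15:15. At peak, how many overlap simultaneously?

At 13:30, 3 of the intervals are simultaneously active.
No point has more.

3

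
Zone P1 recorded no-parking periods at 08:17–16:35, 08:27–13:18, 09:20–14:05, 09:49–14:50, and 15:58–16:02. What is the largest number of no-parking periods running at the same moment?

At 09:49, 4 of the intervals are simultaneously active.
No point has more.

4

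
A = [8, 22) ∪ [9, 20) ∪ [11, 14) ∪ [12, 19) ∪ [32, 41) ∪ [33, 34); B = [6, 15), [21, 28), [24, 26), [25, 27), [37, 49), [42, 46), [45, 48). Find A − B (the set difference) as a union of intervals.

[15, 21) ∪ [32, 37)

Merge the first list: [8, 22), [32, 41).
Merge the second list: [6, 15), [21, 28), [37, 49).
[8, 22) \ B = [15, 21).
[32, 41) \ B = [32, 37).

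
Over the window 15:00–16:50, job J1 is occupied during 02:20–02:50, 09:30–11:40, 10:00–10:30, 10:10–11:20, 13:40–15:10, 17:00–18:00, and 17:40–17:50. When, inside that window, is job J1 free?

After merging, the occupied span is 02:20–02:50, 09:30–11:40, 13:40–15:10, 17:00–18:00.
Uncovered inside 15:00–16:50: 15:10–16:50.

15:10–16:50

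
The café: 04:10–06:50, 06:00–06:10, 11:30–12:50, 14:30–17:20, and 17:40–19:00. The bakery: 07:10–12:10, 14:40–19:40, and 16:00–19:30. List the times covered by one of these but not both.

04:10–06:50, 07:10–11:30, 12:10–12:50, 14:30–14:40, 17:20–17:40, 19:00–19:40

Merge the first list: 04:10–06:50, 11:30–12:50, 14:30–17:20, 17:40–19:00.
Merge the second list: 07:10–12:10, 14:40–19:40.
A but not B: 04:10–06:50, 12:10–12:50, 14:30–14:40.
B but not A: 07:10–11:30, 17:20–17:40, 19:00–19:40.
Combining gives A △ B.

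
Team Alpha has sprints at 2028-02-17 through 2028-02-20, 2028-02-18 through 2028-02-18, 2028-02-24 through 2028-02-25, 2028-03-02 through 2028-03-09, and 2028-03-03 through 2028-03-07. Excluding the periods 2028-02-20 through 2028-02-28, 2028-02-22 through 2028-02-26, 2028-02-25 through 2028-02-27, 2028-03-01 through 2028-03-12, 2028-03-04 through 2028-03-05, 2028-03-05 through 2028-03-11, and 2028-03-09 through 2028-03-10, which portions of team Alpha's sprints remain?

2028-02-17 through 2028-02-19

First set merges to 2028-02-17 through 2028-02-20, 2028-02-24 through 2028-02-25, 2028-03-02 through 2028-03-09.
Second set merges to 2028-02-20 through 2028-02-28, 2028-03-01 through 2028-03-12.
2028-02-17 through 2028-02-20 with B removed leaves 2028-02-17 through 2028-02-19.
2028-02-24 through 2028-02-25 lies entirely inside B → drops out.
2028-03-02 through 2028-03-09 lies entirely inside B → drops out.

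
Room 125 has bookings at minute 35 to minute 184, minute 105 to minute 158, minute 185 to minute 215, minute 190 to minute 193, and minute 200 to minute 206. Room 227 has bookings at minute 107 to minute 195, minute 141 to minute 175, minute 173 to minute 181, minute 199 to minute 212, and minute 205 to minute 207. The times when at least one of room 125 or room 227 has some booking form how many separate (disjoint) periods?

Merge the first list: minute 35 to minute 184, minute 185 to minute 215.
Merge the second list: minute 107 to minute 195, minute 199 to minute 212.
A ∪ B = minute 35 to minute 215.
That is 1 disjoint piece.

1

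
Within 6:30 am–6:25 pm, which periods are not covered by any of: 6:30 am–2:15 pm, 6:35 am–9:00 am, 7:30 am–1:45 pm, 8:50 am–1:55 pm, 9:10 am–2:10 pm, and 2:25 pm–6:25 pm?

2:15 pm–2:25 pm

After merging, the occupied span is 6:30 am–2:15 pm, 2:25 pm–6:25 pm.
Gaps within 6:30 am–6:25 pm: 2:15 pm–2:25 pm.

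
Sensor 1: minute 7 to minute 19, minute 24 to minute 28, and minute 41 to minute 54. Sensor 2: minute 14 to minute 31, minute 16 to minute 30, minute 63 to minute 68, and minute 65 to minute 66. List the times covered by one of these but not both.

Second set merges to minute 14 to minute 31, minute 63 to minute 68.
Only in the first: minute 7 to minute 14, minute 41 to minute 54.
Only in the second: minute 19 to minute 24, minute 28 to minute 31, minute 63 to minute 68.
Together these are the periods covered by exactly one.

minute 7 to minute 14, minute 19 to minute 24, minute 28 to minute 31, minute 41 to minute 54, minute 63 to minute 68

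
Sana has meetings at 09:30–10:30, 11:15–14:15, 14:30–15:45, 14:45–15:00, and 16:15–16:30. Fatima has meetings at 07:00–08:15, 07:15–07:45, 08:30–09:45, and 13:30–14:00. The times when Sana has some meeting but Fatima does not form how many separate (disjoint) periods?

A, merged: 09:30–10:30, 11:15–14:15, 14:30–15:45, 16:15–16:30.
B, merged: 07:00–08:15, 08:30–09:45, 13:30–14:00.
A \ B = 09:45–10:30, 11:15–13:30, 14:00–14:15, 14:30–15:45, 16:15–16:30.
That is 5 disjoint pieces.

5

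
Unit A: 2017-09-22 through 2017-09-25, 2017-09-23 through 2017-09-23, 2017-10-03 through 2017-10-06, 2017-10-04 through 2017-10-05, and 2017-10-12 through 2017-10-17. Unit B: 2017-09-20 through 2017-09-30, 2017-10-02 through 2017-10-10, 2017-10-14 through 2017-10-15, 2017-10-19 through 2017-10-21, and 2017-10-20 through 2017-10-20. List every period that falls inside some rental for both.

A, merged: 2017-09-22 through 2017-09-25, 2017-10-03 through 2017-10-06, 2017-10-12 through 2017-10-17.
B, merged: 2017-09-20 through 2017-09-30, 2017-10-02 through 2017-10-10, 2017-10-14 through 2017-10-15, 2017-10-19 through 2017-10-21.
2017-09-22 through 2017-09-25 ∩ B → 2017-09-22 through 2017-09-25.
2017-10-03 through 2017-10-06 ∩ B → 2017-10-03 through 2017-10-06.
2017-10-12 through 2017-10-17 ∩ B → 2017-10-14 through 2017-10-15.

2017-09-22 through 2017-09-25, 2017-10-03 through 2017-10-06, 2017-10-14 through 2017-10-15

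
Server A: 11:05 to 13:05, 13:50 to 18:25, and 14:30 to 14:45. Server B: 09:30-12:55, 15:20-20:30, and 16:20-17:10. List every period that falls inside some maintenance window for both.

A, merged: 11:05–13:05, 13:50–18:25.
B, merged: 09:30–12:55, 15:20–20:30.
11:05–13:05 overlaps B on 11:05–12:55.
13:50–18:25 overlaps B on 15:20–18:25.

11:05–12:55, 15:20–18:25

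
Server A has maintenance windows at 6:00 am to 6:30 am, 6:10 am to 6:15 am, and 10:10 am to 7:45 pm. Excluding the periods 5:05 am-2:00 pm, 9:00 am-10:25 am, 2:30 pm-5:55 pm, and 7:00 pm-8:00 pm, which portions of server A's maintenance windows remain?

First set merges to 6:00 am–6:30 am, 10:10 am–7:45 pm.
Second set merges to 5:05 am–2:00 pm, 2:30 pm–5:55 pm, 7:00 pm–8:00 pm.
6:00 am–6:30 am: fully covered by B → removed.
10:10 am–7:45 pm minus B → 2:00 pm–2:30 pm, 5:55 pm–7:00 pm.

2:00 pm–2:30 pm, 5:55 pm–7:00 pm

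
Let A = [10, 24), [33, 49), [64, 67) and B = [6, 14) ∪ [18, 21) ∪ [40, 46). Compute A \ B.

[10, 24) minus B → [14, 18), [21, 24).
[33, 49) minus B → [33, 40), [46, 49).
[64, 67): no B overlap → unchanged.

[14, 18) ∪ [21, 24) ∪ [33, 40) ∪ [46, 49) ∪ [64, 67)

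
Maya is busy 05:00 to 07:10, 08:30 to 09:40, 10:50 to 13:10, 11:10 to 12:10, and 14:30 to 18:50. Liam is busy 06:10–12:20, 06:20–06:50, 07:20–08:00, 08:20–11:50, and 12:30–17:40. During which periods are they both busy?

06:10–07:10, 08:30–09:40, 10:50–12:20, 12:30–13:10, 14:30–17:40

A, merged: 05:00–07:10, 08:30–09:40, 10:50–13:10, 14:30–18:50.
B, merged: 06:10–12:20, 12:30–17:40.
05:00–07:10 meets the second set on 06:10–07:10.
08:30–09:40 meets the second set on 08:30–09:40.
10:50–13:10 meets the second set on 10:50–12:20, 12:30–13:10.
14:30–18:50 meets the second set on 14:30–17:40.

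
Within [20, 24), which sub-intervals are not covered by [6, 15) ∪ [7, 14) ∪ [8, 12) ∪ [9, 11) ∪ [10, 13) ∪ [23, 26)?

[20, 23)

After merging, the occupied span is [6, 15), [23, 26).
Complement within [20, 24): [20, 23).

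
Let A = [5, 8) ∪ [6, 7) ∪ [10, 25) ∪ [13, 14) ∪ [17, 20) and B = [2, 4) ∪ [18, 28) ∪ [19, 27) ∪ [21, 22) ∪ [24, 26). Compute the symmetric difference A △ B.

[2, 4) ∪ [5, 8) ∪ [10, 18) ∪ [25, 28)

A, merged: [5, 8), [10, 25).
B, merged: [2, 4), [18, 28).
A \ B = [5, 8), [10, 18).
B \ A = [2, 4), [25, 28).
Union of the two gives the symmetric difference.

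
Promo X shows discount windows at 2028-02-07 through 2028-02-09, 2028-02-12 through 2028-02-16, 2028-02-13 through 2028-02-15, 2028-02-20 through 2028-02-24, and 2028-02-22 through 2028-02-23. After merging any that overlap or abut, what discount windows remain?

2028-02-12 through 2028-02-16 is disjoint → start new block.
2028-02-13 through 2028-02-15 overlaps/touches 2028-02-12 through 2028-02-16 → extend to 2028-02-12 through 2028-02-16.
2028-02-20 through 2028-02-24 is disjoint → start new block.
2028-02-22 through 2028-02-23 overlaps/touches 2028-02-20 through 2028-02-24 → extend to 2028-02-20 through 2028-02-24.

2028-02-07 through 2028-02-09, 2028-02-12 through 2028-02-16, 2028-02-20 through 2028-02-24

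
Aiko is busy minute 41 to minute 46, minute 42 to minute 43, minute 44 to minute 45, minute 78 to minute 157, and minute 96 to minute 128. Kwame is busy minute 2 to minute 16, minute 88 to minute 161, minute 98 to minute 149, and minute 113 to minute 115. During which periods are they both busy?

A, merged: minute 41 to minute 46, minute 78 to minute 157.
B, merged: minute 2 to minute 16, minute 88 to minute 161.
minute 41 to minute 46 falls entirely outside B.
minute 78 to minute 157 overlaps B on minute 88 to minute 157.

minute 88 to minute 157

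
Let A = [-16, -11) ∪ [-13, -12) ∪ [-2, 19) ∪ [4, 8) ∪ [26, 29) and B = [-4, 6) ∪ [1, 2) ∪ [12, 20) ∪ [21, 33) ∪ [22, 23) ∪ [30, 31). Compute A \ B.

A, merged: [-16, -11), [-2, 19), [26, 29).
B, merged: [-4, 6), [12, 20), [21, 33).
[-16, -11): nothing removed.
[-2, 19) \ B = [6, 12).
[26, 29): entirely removed.

[-16, -11) ∪ [6, 12)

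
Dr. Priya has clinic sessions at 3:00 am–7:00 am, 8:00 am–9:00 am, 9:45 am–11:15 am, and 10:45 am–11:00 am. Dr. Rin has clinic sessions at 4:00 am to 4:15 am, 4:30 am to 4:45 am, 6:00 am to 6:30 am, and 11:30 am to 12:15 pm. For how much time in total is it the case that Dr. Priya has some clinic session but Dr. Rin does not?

5 h 30 min

Merge the first list: 3:00 am-7:00 am, 8:00 am-9:00 am, 9:45 am-11:15 am.
A \ B = 3:00 am-4:00 am, 4:15 am-4:30 am, 4:45 am-6:00 am, 6:30 am-7:00 am, 8:00 am-9:00 am, 9:45 am-11:15 am.
Total: 1 h + 15 min + 1 h 15 min + 30 min + 1 h + 1 h 30 min = 5 h 30 min.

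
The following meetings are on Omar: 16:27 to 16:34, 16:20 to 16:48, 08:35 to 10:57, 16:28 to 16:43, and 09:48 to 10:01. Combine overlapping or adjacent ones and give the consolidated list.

08:35-10:57, 16:20-16:48

Sort by start: 08:35-10:57, 09:48-10:01, 16:20-16:48, 16:27-16:34, 16:28-16:43.
09:48-10:01 overlaps/touches 08:35-10:57 → extend to 08:35-10:57.
16:20-16:48 is disjoint → start new block.
16:27-16:34 overlaps/touches 16:20-16:48 → extend to 16:20-16:48.
16:28-16:43 overlaps/touches 16:20-16:48 → extend to 16:20-16:48.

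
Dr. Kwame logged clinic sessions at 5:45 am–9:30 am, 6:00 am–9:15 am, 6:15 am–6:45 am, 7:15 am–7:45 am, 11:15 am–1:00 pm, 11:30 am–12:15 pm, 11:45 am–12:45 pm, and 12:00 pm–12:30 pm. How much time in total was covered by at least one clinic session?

5 h 30 min

Merged: 5:45 am–9:30 am, 11:15 am–1:00 pm.
Lengths: 3 h 45 min + 1 h 45 min = 5 h 30 min.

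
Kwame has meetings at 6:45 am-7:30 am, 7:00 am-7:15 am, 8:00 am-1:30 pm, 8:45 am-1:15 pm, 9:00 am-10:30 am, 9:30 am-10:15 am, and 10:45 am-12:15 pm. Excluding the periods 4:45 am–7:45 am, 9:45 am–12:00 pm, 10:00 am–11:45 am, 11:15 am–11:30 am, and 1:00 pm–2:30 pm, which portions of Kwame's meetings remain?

First set merges to 6:45 am–7:30 am, 8:00 am–1:30 pm.
Second set merges to 4:45 am–7:45 am, 9:45 am–12:00 pm, 1:00 pm–2:30 pm.
6:45 am–7:30 am: entirely removed.
8:00 am–1:30 pm \ B = 8:00 am–9:45 am, 12:00 pm–1:00 pm.

8:00 am–9:45 am, 12:00 pm–1:00 pm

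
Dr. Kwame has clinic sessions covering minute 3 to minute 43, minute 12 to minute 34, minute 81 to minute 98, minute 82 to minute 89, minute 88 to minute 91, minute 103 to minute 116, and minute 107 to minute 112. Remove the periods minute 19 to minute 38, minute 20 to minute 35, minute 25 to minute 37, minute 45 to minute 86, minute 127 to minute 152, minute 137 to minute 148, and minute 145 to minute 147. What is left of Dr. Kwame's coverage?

Merge the first list: minute 3 to minute 43, minute 81 to minute 98, minute 103 to minute 116.
Merge the second list: minute 19 to minute 38, minute 45 to minute 86, minute 127 to minute 152.
minute 3 to minute 43 with B removed leaves minute 3 to minute 19, minute 38 to minute 43.
minute 81 to minute 98 with B removed leaves minute 86 to minute 98.
minute 103 to minute 116 is untouched.

minute 3 to minute 19, minute 38 to minute 43, minute 86 to minute 98, minute 103 to minute 116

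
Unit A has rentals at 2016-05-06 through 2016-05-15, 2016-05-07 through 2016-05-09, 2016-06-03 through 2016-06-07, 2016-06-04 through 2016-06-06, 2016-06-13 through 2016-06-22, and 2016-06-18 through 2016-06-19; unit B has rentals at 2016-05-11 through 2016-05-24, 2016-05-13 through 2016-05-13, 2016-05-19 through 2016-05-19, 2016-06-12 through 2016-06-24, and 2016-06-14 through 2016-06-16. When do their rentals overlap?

2016-05-11 through 2016-05-15, 2016-06-13 through 2016-06-22

Merge the first list: 2016-05-06 through 2016-05-15, 2016-06-03 through 2016-06-07, 2016-06-13 through 2016-06-22.
Merge the second list: 2016-05-11 through 2016-05-24, 2016-06-12 through 2016-06-24.
2016-05-06 through 2016-05-15 ∩ B → 2016-05-11 through 2016-05-15.
2016-06-03 through 2016-06-07 meets no B interval.
2016-06-13 through 2016-06-22 ∩ B → 2016-06-13 through 2016-06-22.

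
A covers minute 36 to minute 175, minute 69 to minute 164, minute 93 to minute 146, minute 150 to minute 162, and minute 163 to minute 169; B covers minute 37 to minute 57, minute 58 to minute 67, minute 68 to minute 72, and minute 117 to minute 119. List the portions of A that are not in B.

minute 36 to minute 37, minute 57 to minute 58, minute 67 to minute 68, minute 72 to minute 117, minute 119 to minute 175

Merge the first list: minute 36 to minute 175.
minute 36 to minute 175 \ B = minute 36 to minute 37, minute 57 to minute 58, minute 67 to minute 68, minute 72 to minute 117, minute 119 to minute 175.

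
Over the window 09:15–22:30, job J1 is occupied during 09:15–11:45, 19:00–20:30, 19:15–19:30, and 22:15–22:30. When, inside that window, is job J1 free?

The merged coverage is 09:15-11:45, 19:00-20:30, 22:15-22:30.
Complement within 09:15-22:30: 11:45-19:00, 20:30-22:15.

11:45-19:00, 20:30-22:15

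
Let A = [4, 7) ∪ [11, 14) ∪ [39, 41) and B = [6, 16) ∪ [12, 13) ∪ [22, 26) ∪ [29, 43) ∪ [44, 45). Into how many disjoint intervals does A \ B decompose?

1

Second set merges to [6, 16), [22, 26), [29, 43), [44, 45).
A \ B = [4, 6).
That is 1 disjoint piece.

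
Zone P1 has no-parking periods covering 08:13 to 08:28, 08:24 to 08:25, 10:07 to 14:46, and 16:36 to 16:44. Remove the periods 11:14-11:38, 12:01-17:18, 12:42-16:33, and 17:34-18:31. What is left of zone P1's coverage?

Merge the first list: 08:13–08:28, 10:07–14:46, 16:36–16:44.
Merge the second list: 11:14–11:38, 12:01–17:18, 17:34–18:31.
08:13–08:28 is untouched.
10:07–14:46 with B removed leaves 10:07–11:14, 11:38–12:01.
16:36–16:44 lies entirely inside B → drops out.

08:13–08:28, 10:07–11:14, 11:38–12:01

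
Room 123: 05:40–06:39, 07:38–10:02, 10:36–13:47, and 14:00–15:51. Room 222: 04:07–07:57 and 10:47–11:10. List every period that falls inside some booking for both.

05:40–06:39, 07:38–07:57, 10:47–11:10

05:40–06:39 overlaps B on 05:40–06:39.
07:38–10:02 overlaps B on 07:38–07:57.
10:36–13:47 overlaps B on 10:47–11:10.
14:00–15:51 falls entirely outside B.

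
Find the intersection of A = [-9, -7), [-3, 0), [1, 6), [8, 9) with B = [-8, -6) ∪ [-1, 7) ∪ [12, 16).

[-9, -7) meets the second set on [-8, -7).
[-3, 0) meets the second set on [-1, 0).
[1, 6) meets the second set on [1, 6).
[8, 9): no overlap with the second set.

[-8, -7) ∪ [-1, 0) ∪ [1, 6)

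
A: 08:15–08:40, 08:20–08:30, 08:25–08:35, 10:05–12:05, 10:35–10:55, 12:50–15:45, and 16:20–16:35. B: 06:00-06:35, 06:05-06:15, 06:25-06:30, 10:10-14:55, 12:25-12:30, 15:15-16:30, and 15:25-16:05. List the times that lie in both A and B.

10:10–12:05, 12:50–14:55, 15:15–15:45, 16:20–16:30

First set merges to 08:15–08:40, 10:05–12:05, 12:50–15:45, 16:20–16:35.
Second set merges to 06:00–06:35, 10:10–14:55, 15:15–16:30.
08:15–08:40: no overlap with the second set.
10:05–12:05 meets the second set on 10:10–12:05.
12:50–15:45 meets the second set on 12:50–14:55, 15:15–15:45.
16:20–16:35 meets the second set on 16:20–16:30.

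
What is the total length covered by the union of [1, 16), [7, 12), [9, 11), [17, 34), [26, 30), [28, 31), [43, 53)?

42

Merged: [1, 16), [17, 34), [43, 53).
Lengths: 15 + 17 + 10 = 42.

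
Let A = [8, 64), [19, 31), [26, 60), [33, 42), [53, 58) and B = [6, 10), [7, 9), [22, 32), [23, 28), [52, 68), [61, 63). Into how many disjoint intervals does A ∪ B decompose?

1

First set merges to [8, 64).
Second set merges to [6, 10), [22, 32), [52, 68).
A ∪ B = [6, 68).
That is 1 disjoint piece.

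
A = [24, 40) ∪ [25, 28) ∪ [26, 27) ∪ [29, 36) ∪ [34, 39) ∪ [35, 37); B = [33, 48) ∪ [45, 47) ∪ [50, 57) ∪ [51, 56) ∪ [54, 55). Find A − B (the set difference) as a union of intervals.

Merge the first list: [24, 40).
Merge the second list: [33, 48), [50, 57).
[24, 40) minus B → [24, 33).

[24, 33)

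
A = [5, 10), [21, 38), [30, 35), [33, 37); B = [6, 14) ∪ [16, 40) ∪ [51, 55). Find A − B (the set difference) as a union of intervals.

[5, 6)

First set merges to [5, 10), [21, 38).
[5, 10) \ B = [5, 6).
[21, 38): entirely removed.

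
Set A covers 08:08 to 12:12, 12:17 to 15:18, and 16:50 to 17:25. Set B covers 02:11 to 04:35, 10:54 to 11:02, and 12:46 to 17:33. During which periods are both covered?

08:08–12:12 meets the second set on 10:54–11:02.
12:17–15:18 meets the second set on 12:46–15:18.
16:50–17:25 meets the second set on 16:50–17:25.

10:54–11:02, 12:46–15:18, 16:50–17:25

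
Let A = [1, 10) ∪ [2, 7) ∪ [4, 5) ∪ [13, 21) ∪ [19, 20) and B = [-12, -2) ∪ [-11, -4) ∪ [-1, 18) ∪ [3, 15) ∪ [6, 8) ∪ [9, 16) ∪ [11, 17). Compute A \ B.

[18, 21)

First set merges to [1, 10), [13, 21).
Second set merges to [-12, -2), [-1, 18).
[1, 10): fully covered by B → removed.
[13, 21) minus B → [18, 21).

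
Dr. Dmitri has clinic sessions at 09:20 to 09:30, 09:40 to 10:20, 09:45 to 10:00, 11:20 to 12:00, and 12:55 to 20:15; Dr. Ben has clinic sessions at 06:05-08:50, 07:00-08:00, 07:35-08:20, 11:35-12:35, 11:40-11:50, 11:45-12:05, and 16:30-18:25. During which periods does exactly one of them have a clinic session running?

Merge the first list: 09:20–09:30, 09:40–10:20, 11:20–12:00, 12:55–20:15.
Merge the second list: 06:05–08:50, 11:35–12:35, 16:30–18:25.
Only in the first: 09:20–09:30, 09:40–10:20, 11:20–11:35, 12:55–16:30, 18:25–20:15.
Only in the second: 06:05–08:50, 12:00–12:35.
Together these are the periods covered by exactly one.

06:05–08:50, 09:20–09:30, 09:40–10:20, 11:20–11:35, 12:00–12:35, 12:55–16:30, 18:25–20:15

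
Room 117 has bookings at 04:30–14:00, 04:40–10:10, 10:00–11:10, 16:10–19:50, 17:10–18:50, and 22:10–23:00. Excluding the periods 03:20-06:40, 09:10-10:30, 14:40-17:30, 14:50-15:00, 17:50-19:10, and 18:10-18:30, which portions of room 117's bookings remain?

First set merges to 04:30–14:00, 16:10–19:50, 22:10–23:00.
Second set merges to 03:20–06:40, 09:10–10:30, 14:40–17:30, 17:50–19:10.
04:30–14:00 \ B = 06:40–09:10, 10:30–14:00.
16:10–19:50 \ B = 17:30–17:50, 19:10–19:50.
22:10–23:00: nothing removed.

06:40–09:10, 10:30–14:00, 17:30–17:50, 19:10–19:50, 22:10–23:00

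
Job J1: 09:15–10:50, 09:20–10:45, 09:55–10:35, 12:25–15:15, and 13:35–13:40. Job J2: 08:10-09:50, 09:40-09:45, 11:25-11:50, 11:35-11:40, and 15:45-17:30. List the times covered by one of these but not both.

Merge the first list: 09:15–10:50, 12:25–15:15.
Merge the second list: 08:10–09:50, 11:25–11:50, 15:45–17:30.
Only in the first: 09:50–10:50, 12:25–15:15.
Only in the second: 08:10–09:15, 11:25–11:50, 15:45–17:30.
Together these are the periods covered by exactly one.

08:10–09:15, 09:50–10:50, 11:25–11:50, 12:25–15:15, 15:45–17:30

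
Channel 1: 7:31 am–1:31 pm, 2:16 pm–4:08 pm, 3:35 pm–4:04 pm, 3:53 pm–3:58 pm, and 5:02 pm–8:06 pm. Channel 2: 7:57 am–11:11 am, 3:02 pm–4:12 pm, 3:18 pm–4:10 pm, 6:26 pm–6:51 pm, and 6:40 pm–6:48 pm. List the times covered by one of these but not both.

7:31 am-7:57 am, 11:11 am-1:31 pm, 2:16 pm-3:02 pm, 4:08 pm-4:12 pm, 5:02 pm-6:26 pm, 6:51 pm-8:06 pm

Merge the first list: 7:31 am-1:31 pm, 2:16 pm-4:08 pm, 5:02 pm-8:06 pm.
Merge the second list: 7:57 am-11:11 am, 3:02 pm-4:12 pm, 6:26 pm-6:51 pm.
Only in the first: 7:31 am-7:57 am, 11:11 am-1:31 pm, 2:16 pm-3:02 pm, 5:02 pm-6:26 pm, 6:51 pm-8:06 pm.
Only in the second: 4:08 pm-4:12 pm.
Together these are the periods covered by exactly one.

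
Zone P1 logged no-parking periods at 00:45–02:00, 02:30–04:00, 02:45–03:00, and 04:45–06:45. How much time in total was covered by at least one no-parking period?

4 h 45 min

Merged: 00:45–02:00, 02:30–04:00, 04:45–06:45.
Lengths: 1 h 15 min + 1 h 30 min + 2 h = 4 h 45 min.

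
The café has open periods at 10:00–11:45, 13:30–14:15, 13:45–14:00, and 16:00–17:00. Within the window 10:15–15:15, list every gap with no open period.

The merged coverage is 10:00–11:45, 13:30–14:15, 16:00–17:00.
Complement within 10:15–15:15: 11:45–13:30, 14:15–15:15.

11:45–13:30, 14:15–15:15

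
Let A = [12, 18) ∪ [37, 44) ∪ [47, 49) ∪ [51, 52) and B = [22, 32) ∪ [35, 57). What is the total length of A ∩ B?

A ∩ B = [37, 44), [47, 49), [51, 52).
Total: 7 + 2 + 1 = 10.

10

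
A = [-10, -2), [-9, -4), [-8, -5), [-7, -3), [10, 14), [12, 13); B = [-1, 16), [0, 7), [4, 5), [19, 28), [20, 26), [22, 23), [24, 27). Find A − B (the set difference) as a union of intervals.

[-10, -2)

First set merges to [-10, -2), [10, 14).
Second set merges to [-1, 16), [19, 28).
[-10, -2): no B overlap → unchanged.
[10, 14): fully covered by B → removed.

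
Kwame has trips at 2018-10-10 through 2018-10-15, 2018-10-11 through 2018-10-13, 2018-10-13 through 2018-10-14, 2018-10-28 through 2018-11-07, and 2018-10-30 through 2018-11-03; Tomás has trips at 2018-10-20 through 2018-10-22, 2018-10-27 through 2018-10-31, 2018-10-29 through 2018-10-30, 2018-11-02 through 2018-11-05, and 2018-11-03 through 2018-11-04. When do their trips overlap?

2018-10-28 through 2018-10-31, 2018-11-02 through 2018-11-05

First set merges to 2018-10-10 through 2018-10-15, 2018-10-28 through 2018-11-07.
Second set merges to 2018-10-20 through 2018-10-22, 2018-10-27 through 2018-10-31, 2018-11-02 through 2018-11-05.
2018-10-10 through 2018-10-15: no overlap with the second set.
2018-10-28 through 2018-11-07 meets the second set on 2018-10-28 through 2018-10-31, 2018-11-02 through 2018-11-05.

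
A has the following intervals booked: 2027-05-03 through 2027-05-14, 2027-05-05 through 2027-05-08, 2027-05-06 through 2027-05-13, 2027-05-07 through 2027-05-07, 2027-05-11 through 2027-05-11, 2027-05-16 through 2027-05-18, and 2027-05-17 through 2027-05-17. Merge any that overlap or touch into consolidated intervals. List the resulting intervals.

2027-05-03 through 2027-05-14, 2027-05-16 through 2027-05-18

2027-05-05 through 2027-05-08 overlaps/touches 2027-05-03 through 2027-05-14 → extend to 2027-05-03 through 2027-05-14.
2027-05-06 through 2027-05-13 overlaps/touches 2027-05-03 through 2027-05-14 → extend to 2027-05-03 through 2027-05-14.
2027-05-07 through 2027-05-07 overlaps/touches 2027-05-03 through 2027-05-14 → extend to 2027-05-03 through 2027-05-14.
2027-05-11 through 2027-05-11 overlaps/touches 2027-05-03 through 2027-05-14 → extend to 2027-05-03 through 2027-05-14.
2027-05-16 through 2027-05-18 is disjoint → start new block.
2027-05-17 through 2027-05-17 overlaps/touches 2027-05-16 through 2027-05-18 → extend to 2027-05-16 through 2027-05-18.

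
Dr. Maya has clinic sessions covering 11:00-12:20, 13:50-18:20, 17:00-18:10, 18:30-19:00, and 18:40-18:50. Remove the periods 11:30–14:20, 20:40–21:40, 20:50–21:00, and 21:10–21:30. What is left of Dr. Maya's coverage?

11:00–11:30, 14:20–18:20, 18:30–19:00

First set merges to 11:00–12:20, 13:50–18:20, 18:30–19:00.
Second set merges to 11:30–14:20, 20:40–21:40.
11:00–12:20 \ B = 11:00–11:30.
13:50–18:20 \ B = 14:20–18:20.
18:30–19:00: nothing removed.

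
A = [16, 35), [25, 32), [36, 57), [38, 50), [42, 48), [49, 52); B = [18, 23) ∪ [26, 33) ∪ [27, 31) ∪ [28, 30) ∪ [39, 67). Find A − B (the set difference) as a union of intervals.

[16, 18) ∪ [23, 26) ∪ [33, 35) ∪ [36, 39)

Merge the first list: [16, 35), [36, 57).
Merge the second list: [18, 23), [26, 33), [39, 67).
[16, 35) minus B → [16, 18), [23, 26), [33, 35).
[36, 57) minus B → [36, 39).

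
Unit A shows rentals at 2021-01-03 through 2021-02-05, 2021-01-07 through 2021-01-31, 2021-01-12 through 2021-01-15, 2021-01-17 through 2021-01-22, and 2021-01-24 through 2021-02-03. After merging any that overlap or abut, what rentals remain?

2021-01-07 through 2021-01-31 overlaps/touches 2021-01-03 through 2021-02-05 → extend to 2021-01-03 through 2021-02-05.
2021-01-12 through 2021-01-15 overlaps/touches 2021-01-03 through 2021-02-05 → extend to 2021-01-03 through 2021-02-05.
2021-01-17 through 2021-01-22 overlaps/touches 2021-01-03 through 2021-02-05 → extend to 2021-01-03 through 2021-02-05.
2021-01-24 through 2021-02-03 overlaps/touches 2021-01-03 through 2021-02-05 → extend to 2021-01-03 through 2021-02-05.

2021-01-03 through 2021-02-05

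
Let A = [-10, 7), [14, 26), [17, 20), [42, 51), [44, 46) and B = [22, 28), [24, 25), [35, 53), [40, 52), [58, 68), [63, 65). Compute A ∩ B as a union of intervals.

[22, 26) ∪ [42, 51)

Merge the first list: [-10, 7), [14, 26), [42, 51).
Merge the second list: [22, 28), [35, 53), [58, 68).
[-10, 7) meets no B interval.
[14, 26) ∩ B → [22, 26).
[42, 51) ∩ B → [42, 51).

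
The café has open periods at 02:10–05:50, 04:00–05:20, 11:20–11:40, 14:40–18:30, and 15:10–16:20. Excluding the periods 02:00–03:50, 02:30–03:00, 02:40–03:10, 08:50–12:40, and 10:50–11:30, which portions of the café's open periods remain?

03:50–05:50, 14:40–18:30

Merge the first list: 02:10–05:50, 11:20–11:40, 14:40–18:30.
Merge the second list: 02:00–03:50, 08:50–12:40.
02:10–05:50 minus B → 03:50–05:50.
11:20–11:40: fully covered by B → removed.
14:40–18:30: no B overlap → unchanged.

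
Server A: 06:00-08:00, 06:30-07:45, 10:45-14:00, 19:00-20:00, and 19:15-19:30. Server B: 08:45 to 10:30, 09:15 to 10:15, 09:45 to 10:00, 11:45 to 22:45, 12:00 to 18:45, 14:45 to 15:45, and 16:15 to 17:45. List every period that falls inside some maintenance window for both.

11:45-14:00, 19:00-20:00

A, merged: 06:00-08:00, 10:45-14:00, 19:00-20:00.
B, merged: 08:45-10:30, 11:45-22:45.
06:00-08:00 meets no B interval.
10:45-14:00 ∩ B → 11:45-14:00.
19:00-20:00 ∩ B → 19:00-20:00.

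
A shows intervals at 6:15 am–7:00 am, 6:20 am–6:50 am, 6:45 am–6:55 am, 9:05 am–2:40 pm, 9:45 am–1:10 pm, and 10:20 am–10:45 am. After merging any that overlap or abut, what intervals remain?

6:15 am–7:00 am, 9:05 am–2:40 pm

6:20 am–6:50 am overlaps/touches 6:15 am–7:00 am → extend to 6:15 am–7:00 am.
6:45 am–6:55 am overlaps/touches 6:15 am–7:00 am → extend to 6:15 am–7:00 am.
9:05 am–2:40 pm is disjoint → start new block.
9:45 am–1:10 pm overlaps/touches 9:05 am–2:40 pm → extend to 9:05 am–2:40 pm.
10:20 am–10:45 am overlaps/touches 9:05 am–2:40 pm → extend to 9:05 am–2:40 pm.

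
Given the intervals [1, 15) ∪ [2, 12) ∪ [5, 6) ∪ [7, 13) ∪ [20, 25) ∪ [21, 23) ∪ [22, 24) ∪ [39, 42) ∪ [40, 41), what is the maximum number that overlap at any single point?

3

Sweep endpoints in order; track running count of active intervals.
Peak of 3 reached at 5.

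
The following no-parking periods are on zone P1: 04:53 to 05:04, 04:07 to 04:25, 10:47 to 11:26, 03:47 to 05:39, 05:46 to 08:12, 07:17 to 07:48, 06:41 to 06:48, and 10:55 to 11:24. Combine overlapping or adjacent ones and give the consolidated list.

03:47–05:39, 05:46–08:12, 10:47–11:26

Sort by start: 03:47–05:39, 04:07–04:25, 04:53–05:04, 05:46–08:12, 06:41–06:48, 07:17–07:48, 10:47–11:26, 10:55–11:24.
04:07–04:25 overlaps/touches 03:47–05:39 → extend to 03:47–05:39.
04:53–05:04 overlaps/touches 03:47–05:39 → extend to 03:47–05:39.
05:46–08:12 is disjoint → start new block.
06:41–06:48 overlaps/touches 05:46–08:12 → extend to 05:46–08:12.
07:17–07:48 overlaps/touches 05:46–08:12 → extend to 05:46–08:12.
10:47–11:26 is disjoint → start new block.
10:55–11:24 overlaps/touches 10:47–11:26 → extend to 10:47–11:26.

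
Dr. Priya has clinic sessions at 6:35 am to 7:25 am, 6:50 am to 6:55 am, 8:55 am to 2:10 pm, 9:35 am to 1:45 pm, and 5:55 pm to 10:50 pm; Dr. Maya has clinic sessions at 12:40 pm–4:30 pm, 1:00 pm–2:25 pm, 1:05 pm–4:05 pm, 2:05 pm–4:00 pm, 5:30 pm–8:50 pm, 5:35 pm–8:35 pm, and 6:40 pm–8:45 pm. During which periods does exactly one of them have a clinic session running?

6:35 am-7:25 am, 8:55 am-12:40 pm, 2:10 pm-4:30 pm, 5:30 pm-5:55 pm, 8:50 pm-10:50 pm

First set merges to 6:35 am-7:25 am, 8:55 am-2:10 pm, 5:55 pm-10:50 pm.
Second set merges to 12:40 pm-4:30 pm, 5:30 pm-8:50 pm.
A but not B: 6:35 am-7:25 am, 8:55 am-12:40 pm, 8:50 pm-10:50 pm.
B but not A: 2:10 pm-4:30 pm, 5:30 pm-5:55 pm.
Combining gives A △ B.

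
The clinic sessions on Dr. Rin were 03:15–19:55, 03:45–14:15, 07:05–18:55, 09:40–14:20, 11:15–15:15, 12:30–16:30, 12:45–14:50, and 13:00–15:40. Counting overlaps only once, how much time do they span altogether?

16 h 40 min

Merged: 03:15–19:55.
Length: 16 h 40 min.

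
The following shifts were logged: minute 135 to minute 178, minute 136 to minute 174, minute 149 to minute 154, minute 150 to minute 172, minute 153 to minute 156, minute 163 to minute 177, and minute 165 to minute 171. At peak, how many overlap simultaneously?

Walk the sorted start/end points keeping a running depth.
The depth first hits 5 at minute 153.

5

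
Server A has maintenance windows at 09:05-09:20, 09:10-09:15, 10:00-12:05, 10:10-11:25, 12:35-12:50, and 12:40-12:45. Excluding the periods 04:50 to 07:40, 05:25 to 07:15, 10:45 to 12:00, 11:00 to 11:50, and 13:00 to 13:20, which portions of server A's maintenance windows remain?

09:05–09:20, 10:00–10:45, 12:00–12:05, 12:35–12:50

Merge the first list: 09:05–09:20, 10:00–12:05, 12:35–12:50.
Merge the second list: 04:50–07:40, 10:45–12:00, 13:00–13:20.
09:05–09:20 is untouched.
10:00–12:05 with B removed leaves 10:00–10:45, 12:00–12:05.
12:35–12:50 is untouched.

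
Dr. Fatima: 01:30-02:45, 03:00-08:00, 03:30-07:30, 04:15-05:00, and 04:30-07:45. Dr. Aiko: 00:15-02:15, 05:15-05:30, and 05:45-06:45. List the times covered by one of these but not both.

A, merged: 01:30-02:45, 03:00-08:00.
A but not B: 02:15-02:45, 03:00-05:15, 05:30-05:45, 06:45-08:00.
B but not A: 00:15-01:30.
Combining gives A △ B.

00:15-01:30, 02:15-02:45, 03:00-05:15, 05:30-05:45, 06:45-08:00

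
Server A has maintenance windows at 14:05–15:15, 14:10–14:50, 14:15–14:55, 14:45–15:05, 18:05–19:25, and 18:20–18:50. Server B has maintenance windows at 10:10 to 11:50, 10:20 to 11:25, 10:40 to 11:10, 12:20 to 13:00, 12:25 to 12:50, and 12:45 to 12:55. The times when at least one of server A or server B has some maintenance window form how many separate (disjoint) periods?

Merge the first list: 14:05–15:15, 18:05–19:25.
Merge the second list: 10:10–11:50, 12:20–13:00.
A ∪ B = 10:10–11:50, 12:20–13:00, 14:05–15:15, 18:05–19:25.
That is 4 disjoint pieces.

4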